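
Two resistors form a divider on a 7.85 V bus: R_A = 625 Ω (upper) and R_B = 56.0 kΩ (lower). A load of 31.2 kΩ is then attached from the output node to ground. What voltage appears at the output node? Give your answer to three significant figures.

V_out ≈ 7.61 V

The load sits in parallel with R_B: R_B‖R_L = (56000 × 31200) / (56000 + 31200) = 20040 Ω.
V_out = 7.85 × 20040 / (625 + 20040) = 7.85 × 20040/20660 = 7.61 V.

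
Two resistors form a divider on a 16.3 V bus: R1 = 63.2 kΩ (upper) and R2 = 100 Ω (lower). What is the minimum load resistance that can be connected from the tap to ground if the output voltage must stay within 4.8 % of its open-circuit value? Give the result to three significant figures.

R_L(min) ≈ 1.98 kΩ

Output resistance R_th = R1‖R2 = (63200 × 100)/63300 = 99.84 Ω.
The fractional drop is R_th/(R_th + R_L); requiring this ≤ 0.0480 gives R_L ≥ R_th(1/0.0480 − 1) = 99.84 × 19.83 = 1.98 kΩ.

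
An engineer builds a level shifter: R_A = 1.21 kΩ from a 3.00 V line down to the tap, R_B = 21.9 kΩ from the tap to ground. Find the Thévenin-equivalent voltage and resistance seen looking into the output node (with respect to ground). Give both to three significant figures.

V_th is the open-circuit tap voltage: 3.00 × 21.9/(1.21 + 21.9) = 2.84 V.
With the supply zeroed, R_A and R_B appear in parallel from the tap: R_th = R_A‖R_B = (1.21 × 21.9)/23.11 = 1.15 kΩ.

V_th = 2.84 V, R_th = 1.15 kΩ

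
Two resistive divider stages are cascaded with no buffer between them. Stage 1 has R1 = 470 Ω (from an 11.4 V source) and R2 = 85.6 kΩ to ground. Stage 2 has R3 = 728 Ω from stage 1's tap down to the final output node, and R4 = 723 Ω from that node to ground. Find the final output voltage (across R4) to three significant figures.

Stage 2 presents R3+R4 = 1451 Ω as a load on stage 1's tap.
Stage 1's lower leg becomes R2‖(R3+R4) = 1427 Ω, so V_mid = 11.4 × 1427/1897 = 8.575 V.
Stage 2 is itself unloaded: V_out = V_mid × R4/(R3+R4) = 8.575 × 723/1451 = 4.27 V.

V_out ≈ 4.27 V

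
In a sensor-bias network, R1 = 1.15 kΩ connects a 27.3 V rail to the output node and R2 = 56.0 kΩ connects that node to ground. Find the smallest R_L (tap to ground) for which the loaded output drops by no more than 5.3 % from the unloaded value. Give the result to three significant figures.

Output resistance R_th = R1‖R2 = (1.15 × 56.0)/57.15 = 1.127 kΩ.
The fractional drop is R_th/(R_th + R_L); requiring this ≤ 0.0530 gives R_L ≥ R_th(1/0.0530 − 1) = 1.127 × 17.87 = 20.1 kΩ.

R_L(min) ≈ 20.1 kΩ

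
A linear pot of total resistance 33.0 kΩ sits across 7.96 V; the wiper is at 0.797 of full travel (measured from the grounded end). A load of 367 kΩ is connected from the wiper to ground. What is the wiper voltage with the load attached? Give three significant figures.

V ≈ 6.25 V

The wiper splits the pot into (1−α)R = 6.699 kΩ above and αR = 26.30 kΩ below.
Lower section ‖ load = 24.54 kΩ.
V_wiper = 7.96 × 24.54/(6.699 + 24.54) = 6.25 V.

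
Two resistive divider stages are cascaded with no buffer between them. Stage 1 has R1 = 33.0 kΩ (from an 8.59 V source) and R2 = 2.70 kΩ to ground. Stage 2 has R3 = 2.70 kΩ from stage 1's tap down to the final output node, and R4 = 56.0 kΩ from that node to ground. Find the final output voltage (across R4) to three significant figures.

Stage 2 presents R3+R4 = 58.70 kΩ as a load on stage 1's tap.
Stage 1's lower leg becomes R2‖(R3+R4) = 2.581 kΩ, so V_mid = 8.59 × 2.581/35.58 = 0.6232 V.
Stage 2 is itself unloaded: V_out = V_mid × R4/(R3+R4) = 0.6232 × 56.0/58.70 = 0.595 V.

V_out ≈ 0.595 V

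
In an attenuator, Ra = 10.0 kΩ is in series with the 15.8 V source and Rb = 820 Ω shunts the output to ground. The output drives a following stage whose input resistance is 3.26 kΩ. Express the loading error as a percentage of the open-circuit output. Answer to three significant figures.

The divider's output (Thévenin) resistance is Ra‖Rb = 757.9 Ω.
Fractional drop under load = R_th/(R_th + R_L) = 757.9 / (757.9 + 3260) = 0.1886.
So the output falls by 18.9 %.

18.9 %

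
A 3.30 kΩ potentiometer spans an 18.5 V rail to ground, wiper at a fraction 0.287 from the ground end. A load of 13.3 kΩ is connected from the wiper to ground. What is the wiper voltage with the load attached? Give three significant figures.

The wiper splits the pot into (1−α)R = 2353 Ω above and αR = 947.1 Ω below.
Lower section ‖ load = 884.1 Ω.
V_wiper = 18.5 × 884.1/(2353 + 884.1) = 5.05 V.

V ≈ 5.05 V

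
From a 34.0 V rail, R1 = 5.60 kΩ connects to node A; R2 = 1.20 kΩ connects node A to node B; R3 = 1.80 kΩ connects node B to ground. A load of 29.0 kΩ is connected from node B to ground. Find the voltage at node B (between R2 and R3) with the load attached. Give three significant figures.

At node B, R3 is in parallel with the load: R3‖R_L = 1.695 kΩ.
Below node A the resistance is R2 + (R3‖R_L) = 2.895 kΩ, so V_A = 34.0 × 2.895/8.495 = 11.59 V.
Then V_B = V_A × (R3‖R_L)/(R2 + R3‖R_L) = 11.59 × 1.695/2.895 = 6.78 V.

V ≈ 6.78 V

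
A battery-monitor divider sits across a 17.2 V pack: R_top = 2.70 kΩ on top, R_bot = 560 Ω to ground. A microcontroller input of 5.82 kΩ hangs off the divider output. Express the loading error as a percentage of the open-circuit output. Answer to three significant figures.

The divider's output (Thévenin) resistance is R_top‖R_bot = 463.8 Ω.
Fractional drop under load = R_th/(R_th + R_L) = 463.8 / (463.8 + 5820) = 0.07381.
So the output falls by 7.38 %.

7.38 %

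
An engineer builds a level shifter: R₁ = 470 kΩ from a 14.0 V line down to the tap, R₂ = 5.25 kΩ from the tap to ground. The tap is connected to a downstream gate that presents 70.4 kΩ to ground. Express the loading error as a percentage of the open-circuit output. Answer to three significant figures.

The divider's output (Thévenin) resistance is R₁‖R₂ = 5.192 kΩ.
Fractional drop under load = R_th/(R_th + R_L) = 5.192 / (5.192 + 70.4) = 0.06868.
So the output falls by 6.87 %.

6.87 %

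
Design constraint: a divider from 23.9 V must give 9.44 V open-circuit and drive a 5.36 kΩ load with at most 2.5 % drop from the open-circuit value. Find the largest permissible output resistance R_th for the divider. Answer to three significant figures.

R_th ≤ 137 Ω

Loading drop = R_th/(R_th + R_L) ≤ 0.0250, so R_th ≤ R_L · ε/(1−ε) = 5.36 kΩ × 0.0250/0.9750 = 137 Ω.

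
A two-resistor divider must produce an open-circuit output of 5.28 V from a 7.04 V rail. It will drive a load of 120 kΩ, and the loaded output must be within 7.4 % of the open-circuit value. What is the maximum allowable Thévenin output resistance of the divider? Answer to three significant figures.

Loading drop = R_th/(R_th + R_L) ≤ 0.0740, so R_th ≤ R_L · ε/(1−ε) = 120 kΩ × 0.0740/0.9260 = 9.59 kΩ.
(Any R1, R2 with R2/(R1+R2) = 0.750 and R1‖R2 ≤ 9.59 kΩ will meet the spec.)

R_th ≤ 9.59 kΩ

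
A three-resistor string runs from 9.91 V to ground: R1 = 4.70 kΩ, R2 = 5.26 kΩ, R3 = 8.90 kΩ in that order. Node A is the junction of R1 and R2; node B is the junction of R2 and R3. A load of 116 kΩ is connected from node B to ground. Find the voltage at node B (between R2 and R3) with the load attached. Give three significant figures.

V ≈ 4.49 V

At node B, R3 is in parallel with the load: R3‖R_L = 8.266 kΩ.
Below node A the resistance is R2 + (R3‖R_L) = 13.53 kΩ, so V_A = 9.91 × 13.53/18.23 = 7.354 V.
Then V_B = V_A × (R3‖R_L)/(R2 + R3‖R_L) = 7.354 × 8.266/13.53 = 4.49 V.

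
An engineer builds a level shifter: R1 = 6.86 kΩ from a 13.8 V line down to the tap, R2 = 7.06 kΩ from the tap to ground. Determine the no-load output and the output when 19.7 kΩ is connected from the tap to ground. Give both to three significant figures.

Open-circuit: V = 13.8 × 7.06/(6.86 + 7.06) = 7.00 V.
With the load, R2 becomes R2‖R_L = 5.197 kΩ, so V = 13.8 × 5.197/12.06 = 5.95 V.

Unloaded: 7.00 V; loaded: 5.95 V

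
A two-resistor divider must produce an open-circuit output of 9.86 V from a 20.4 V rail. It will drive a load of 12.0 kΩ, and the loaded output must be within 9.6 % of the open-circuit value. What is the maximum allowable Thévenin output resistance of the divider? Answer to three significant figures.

Loading drop = R_th/(R_th + R_L) ≤ 0.0960, so R_th ≤ R_L · ε/(1−ε) = 12.0 kΩ × 0.0960/0.9040 = 1.27 kΩ.
(Any R1, R2 with R2/(R1+R2) = 0.483 and R1‖R2 ≤ 1.27 kΩ will meet the spec.)

R_th ≤ 1.27 kΩ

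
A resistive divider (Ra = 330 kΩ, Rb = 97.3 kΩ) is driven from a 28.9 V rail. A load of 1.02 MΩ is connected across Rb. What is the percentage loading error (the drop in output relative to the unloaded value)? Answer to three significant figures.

The divider's output (Thévenin) resistance is Ra‖Rb = 75.14 kΩ.
Fractional drop under load = R_th/(R_th + R_L) = 75.14 / (75.14 + 1020) = 0.06862.
So the output falls by 6.86 %.

6.86 %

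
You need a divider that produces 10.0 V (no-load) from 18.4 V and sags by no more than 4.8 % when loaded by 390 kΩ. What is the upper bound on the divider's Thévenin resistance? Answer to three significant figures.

Loading drop = R_th/(R_th + R_L) ≤ 0.0480, so R_th ≤ R_L · ε/(1−ε) = 390 kΩ × 0.0480/0.9520 = 19.7 kΩ.

R_th ≤ 19.7 kΩ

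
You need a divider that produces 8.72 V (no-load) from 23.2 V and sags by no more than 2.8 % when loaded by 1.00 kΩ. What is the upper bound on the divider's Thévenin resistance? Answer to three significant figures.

R_th ≤ 28.8 Ω

Loading drop = R_th/(R_th + R_L) ≤ 0.0280, so R_th ≤ R_L · ε/(1−ε) = 1.00 kΩ × 0.0280/0.9720 = 28.8 Ω.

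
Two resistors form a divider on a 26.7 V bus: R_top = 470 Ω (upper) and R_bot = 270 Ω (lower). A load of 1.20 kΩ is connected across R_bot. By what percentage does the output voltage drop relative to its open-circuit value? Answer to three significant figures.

12.5 %

Unloaded V = 26.7 × 270/740.0 = 9.7419 V.
Loaded: R_bot‖R_L = 220.4 Ω, giving V = 26.7 × 220.4/690.4 = 8.5238 V.
Drop = (9.7419 − 8.5238) / 9.7419 = 12.5 %.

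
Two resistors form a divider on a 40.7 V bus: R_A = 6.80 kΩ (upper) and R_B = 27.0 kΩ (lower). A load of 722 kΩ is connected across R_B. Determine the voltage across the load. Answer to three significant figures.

The load sits in parallel with R_B: R_B‖R_L = (27.0 × 722) / (27.0 + 722) = 26.03 kΩ.
V_out = 40.7 × 26.03 / (6.80 + 26.03) = 40.7 × 26.03/32.83 = 32.3 V.
(Unloaded it would have been 32.5 V.)

V_out ≈ 32.3 V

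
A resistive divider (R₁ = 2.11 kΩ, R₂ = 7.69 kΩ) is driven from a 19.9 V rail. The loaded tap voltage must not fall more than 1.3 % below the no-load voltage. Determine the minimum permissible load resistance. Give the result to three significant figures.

R_L(min) ≈ 126 kΩ

Output resistance R_th = R₁‖R₂ = (2.11 × 7.69)/9.800 = 1.656 kΩ.
The fractional drop is R_th/(R_th + R_L); requiring this ≤ 0.0130 gives R_L ≥ R_th(1/0.0130 − 1) = 1.656 × 75.92 = 126 kΩ.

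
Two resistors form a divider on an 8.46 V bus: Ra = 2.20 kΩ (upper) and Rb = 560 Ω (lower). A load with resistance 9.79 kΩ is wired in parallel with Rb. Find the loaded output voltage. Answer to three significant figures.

V_out ≈ 1.64 V

The load sits in parallel with Rb: Rb‖R_L = (560 × 9790) / (560 + 9790) = 529.7 Ω.
V_out = 8.46 × 529.7 / (2200 + 529.7) = 8.46 × 529.7/2730 = 1.64 V.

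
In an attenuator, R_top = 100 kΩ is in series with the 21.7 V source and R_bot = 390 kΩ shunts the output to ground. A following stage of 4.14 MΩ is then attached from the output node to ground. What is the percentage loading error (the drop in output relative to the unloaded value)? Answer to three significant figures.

1.89 %

The divider's output (Thévenin) resistance is R_top‖R_bot = 79.59 kΩ.
Fractional drop under load = R_th/(R_th + R_L) = 79.59 / (79.59 + 4140) = 0.01886.
So the output falls by 1.89 %.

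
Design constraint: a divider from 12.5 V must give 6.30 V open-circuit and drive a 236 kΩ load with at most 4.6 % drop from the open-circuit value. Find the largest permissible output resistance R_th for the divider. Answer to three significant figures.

R_th ≤ 11.4 kΩ

Loading drop = R_th/(R_th + R_L) ≤ 0.0460, so R_th ≤ R_L · ε/(1−ε) = 236 kΩ × 0.0460/0.9540 = 11.4 kΩ.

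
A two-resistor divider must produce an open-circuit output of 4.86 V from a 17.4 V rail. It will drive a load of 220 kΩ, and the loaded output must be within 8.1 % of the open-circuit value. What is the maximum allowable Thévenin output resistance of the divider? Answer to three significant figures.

Loading drop = R_th/(R_th + R_L) ≤ 0.0810, so R_th ≤ R_L · ε/(1−ε) = 220 kΩ × 0.0810/0.9190 = 19.4 kΩ.

R_th ≤ 19.4 kΩ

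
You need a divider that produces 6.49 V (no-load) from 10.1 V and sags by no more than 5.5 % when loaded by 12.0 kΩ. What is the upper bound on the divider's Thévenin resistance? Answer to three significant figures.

R_th ≤ 698 Ω

Loading drop = R_th/(R_th + R_L) ≤ 0.0550, so R_th ≤ R_L · ε/(1−ε) = 12.0 kΩ × 0.0550/0.9450 = 698 Ω.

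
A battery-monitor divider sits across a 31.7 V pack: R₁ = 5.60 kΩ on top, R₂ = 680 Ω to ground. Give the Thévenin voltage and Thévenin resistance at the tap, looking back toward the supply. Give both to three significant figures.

V_th is the open-circuit tap voltage: 31.7 × 680/(5600 + 680) = 3.43 V.
With the supply zeroed, R₁ and R₂ appear in parallel from the tap: R_th = R₁‖R₂ = (5600 × 680)/6280 = 606 Ω.

V_th = 3.43 V, R_th = 606 Ω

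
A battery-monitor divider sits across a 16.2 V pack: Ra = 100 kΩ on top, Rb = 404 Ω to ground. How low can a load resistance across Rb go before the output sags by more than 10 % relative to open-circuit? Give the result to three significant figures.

Output resistance R_th = Ra‖Rb = (100000 × 404)/100400 = 402.4 Ω.
The fractional drop is R_th/(R_th + R_L); requiring this ≤ 0.100 gives R_L ≥ R_th(1/0.100 − 1) = 402.4 × 9.000 = 3.62 kΩ.

R_L(min) ≈ 3.62 kΩ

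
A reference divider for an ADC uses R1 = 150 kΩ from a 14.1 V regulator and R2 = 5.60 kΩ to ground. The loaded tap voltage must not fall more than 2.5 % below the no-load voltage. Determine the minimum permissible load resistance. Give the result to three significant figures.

R_L(min) ≈ 211 kΩ

Output resistance R_th = R1‖R2 = (150 × 5.60)/155.6 = 5.398 kΩ.
The fractional drop is R_th/(R_th + R_L); requiring this ≤ 0.0250 gives R_L ≥ R_th(1/0.0250 − 1) = 5.398 × 39.00 = 211 kΩ.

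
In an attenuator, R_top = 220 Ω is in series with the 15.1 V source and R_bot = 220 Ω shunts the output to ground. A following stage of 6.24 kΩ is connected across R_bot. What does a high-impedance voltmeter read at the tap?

V_out ≈ 7.42 V

The load sits in parallel with R_bot: R_bot‖R_L = (220 × 6240) / (220 + 6240) = 212.5 Ω.
V_out = 15.1 × 212.5 / (220 + 212.5) = 15.1 × 212.5/432.5 = 7.42 V.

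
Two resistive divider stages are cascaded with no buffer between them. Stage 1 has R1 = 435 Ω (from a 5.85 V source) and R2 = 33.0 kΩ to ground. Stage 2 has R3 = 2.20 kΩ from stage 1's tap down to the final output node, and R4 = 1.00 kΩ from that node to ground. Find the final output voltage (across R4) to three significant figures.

Stage 2 presents R3+R4 = 3200 Ω as a load on stage 1's tap.
Stage 1's lower leg becomes R2‖(R3+R4) = 2917 Ω, so V_mid = 5.85 × 2917/3352 = 5.091 V.
Stage 2 is itself unloaded: V_out = V_mid × R4/(R3+R4) = 5.091 × 1000/3200 = 1.59 V.

V_out ≈ 1.59 V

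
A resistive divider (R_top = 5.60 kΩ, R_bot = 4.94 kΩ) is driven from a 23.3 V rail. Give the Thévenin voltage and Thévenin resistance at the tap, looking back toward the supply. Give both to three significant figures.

V_th = 10.9 V, R_th = 2.62 kΩ

V_th is the open-circuit tap voltage: 23.3 × 4.94/(5.60 + 4.94) = 10.9 V.
With the supply zeroed, R_top and R_bot appear in parallel from the tap: R_th = R_top‖R_bot = (5.60 × 4.94)/10.54 = 2.62 kΩ.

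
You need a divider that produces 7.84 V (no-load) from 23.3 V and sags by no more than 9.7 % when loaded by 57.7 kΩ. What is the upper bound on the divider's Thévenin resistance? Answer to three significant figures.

R_th ≤ 6.20 kΩ

Loading drop = R_th/(R_th + R_L) ≤ 0.0970, so R_th ≤ R_L · ε/(1−ε) = 57.7 kΩ × 0.0970/0.9030 = 6.20 kΩ.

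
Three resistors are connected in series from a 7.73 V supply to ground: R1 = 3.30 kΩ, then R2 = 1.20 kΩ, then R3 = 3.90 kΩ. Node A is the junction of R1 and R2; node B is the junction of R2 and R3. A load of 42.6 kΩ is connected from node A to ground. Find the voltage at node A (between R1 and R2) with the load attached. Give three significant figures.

V ≈ 4.48 V

Below node A the series string R2+R3 = 5.100 kΩ sits in parallel with the 42.6 kΩ load: 4.555 kΩ.
V_A = 7.73 × 4.555/(3.30 + 4.555) = 4.48 V.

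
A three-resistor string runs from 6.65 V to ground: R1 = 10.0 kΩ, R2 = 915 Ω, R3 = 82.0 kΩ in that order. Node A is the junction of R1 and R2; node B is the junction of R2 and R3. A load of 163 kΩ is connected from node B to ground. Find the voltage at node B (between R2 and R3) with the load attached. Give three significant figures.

V ≈ 5.54 V

At node B, R3 is in parallel with the load: R3‖R_L = 54560 Ω.
Below node A the resistance is R2 + (R3‖R_L) = 55470 Ω, so V_A = 6.65 × 55470/65470 = 5.634 V.
Then V_B = V_A × (R3‖R_L)/(R2 + R3‖R_L) = 5.634 × 54560/55470 = 5.54 V.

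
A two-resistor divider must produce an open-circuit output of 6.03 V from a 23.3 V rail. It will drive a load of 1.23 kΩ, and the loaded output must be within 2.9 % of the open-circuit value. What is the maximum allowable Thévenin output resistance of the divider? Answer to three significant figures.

Loading drop = R_th/(R_th + R_L) ≤ 0.0290, so R_th ≤ R_L · ε/(1−ε) = 1.23 kΩ × 0.0290/0.9710 = 36.7 Ω.

R_th ≤ 36.7 Ω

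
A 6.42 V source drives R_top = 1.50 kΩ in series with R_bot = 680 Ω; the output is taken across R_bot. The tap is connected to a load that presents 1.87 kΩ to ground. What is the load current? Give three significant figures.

I_L ≈ 0.857 mA

R_bot‖R_L = 498.7 Ω; V_out = 6.42 × 498.7/1999 = 1.602 V.
I_L = V_out / R_L = 1.602 / 1.87 kΩ = 0.857 mA.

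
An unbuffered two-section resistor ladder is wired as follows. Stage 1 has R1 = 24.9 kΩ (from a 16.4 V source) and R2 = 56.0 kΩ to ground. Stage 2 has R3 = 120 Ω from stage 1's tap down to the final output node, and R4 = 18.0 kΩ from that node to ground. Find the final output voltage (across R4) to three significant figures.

Stage 2 presents R3+R4 = 18120 Ω as a load on stage 1's tap.
Stage 1's lower leg becomes R2‖(R3+R4) = 13690 Ω, so V_mid = 16.4 × 13690/38590 = 5.818 V.
Stage 2 is itself unloaded: V_out = V_mid × R4/(R3+R4) = 5.818 × 18000/18120 = 5.78 V.

V_out ≈ 5.78 V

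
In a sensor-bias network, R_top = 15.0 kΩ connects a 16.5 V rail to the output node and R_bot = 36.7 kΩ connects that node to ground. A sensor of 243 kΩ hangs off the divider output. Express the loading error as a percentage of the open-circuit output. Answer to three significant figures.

The divider's output (Thévenin) resistance is R_top‖R_bot = 10.65 kΩ.
Fractional drop under load = R_th/(R_th + R_L) = 10.65 / (10.65 + 243) = 0.04198.
So the output falls by 4.20 %.

4.20 %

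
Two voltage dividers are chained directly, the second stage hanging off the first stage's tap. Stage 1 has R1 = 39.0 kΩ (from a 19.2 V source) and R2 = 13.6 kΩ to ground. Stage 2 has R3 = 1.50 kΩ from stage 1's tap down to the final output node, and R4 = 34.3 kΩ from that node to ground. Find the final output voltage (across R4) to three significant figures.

Stage 2 presents R3+R4 = 35.80 kΩ as a load on stage 1's tap.
Stage 1's lower leg becomes R2‖(R3+R4) = 9.856 kΩ, so V_mid = 19.2 × 9.856/48.86 = 3.873 V.
Stage 2 is itself unloaded: V_out = V_mid × R4/(R3+R4) = 3.873 × 34.3/35.80 = 3.71 V.

V_out ≈ 3.71 V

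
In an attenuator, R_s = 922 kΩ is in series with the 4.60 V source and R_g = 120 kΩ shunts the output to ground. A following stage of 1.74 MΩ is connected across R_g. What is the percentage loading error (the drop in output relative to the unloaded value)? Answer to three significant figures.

5.75 %

The divider's output (Thévenin) resistance is R_s‖R_g = 106.2 kΩ.
Fractional drop under load = R_th/(R_th + R_L) = 106.2 / (106.2 + 1740) = 0.05751.
So the output falls by 5.75 %.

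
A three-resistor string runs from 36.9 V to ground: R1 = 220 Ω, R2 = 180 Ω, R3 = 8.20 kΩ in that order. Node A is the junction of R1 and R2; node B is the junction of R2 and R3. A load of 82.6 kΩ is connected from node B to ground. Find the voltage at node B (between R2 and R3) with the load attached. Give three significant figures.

V ≈ 35.0 V

At node B, R3 is in parallel with the load: R3‖R_L = 7459 Ω.
Below node A the resistance is R2 + (R3‖R_L) = 7639 Ω, so V_A = 36.9 × 7639/7859 = 35.87 V.
Then V_B = V_A × (R3‖R_L)/(R2 + R3‖R_L) = 35.87 × 7459/7639 = 35.0 V.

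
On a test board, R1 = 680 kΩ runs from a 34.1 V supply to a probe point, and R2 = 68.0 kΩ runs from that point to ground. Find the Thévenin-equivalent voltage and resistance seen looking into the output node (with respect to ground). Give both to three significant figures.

V_th = 3.10 V, R_th = 61.8 kΩ

V_th is the open-circuit tap voltage: 34.1 × 68.0/(680 + 68.0) = 3.10 V.
With the supply zeroed, R1 and R2 appear in parallel from the tap: R_th = R1‖R2 = (680 × 68.0)/748.0 = 61.8 kΩ.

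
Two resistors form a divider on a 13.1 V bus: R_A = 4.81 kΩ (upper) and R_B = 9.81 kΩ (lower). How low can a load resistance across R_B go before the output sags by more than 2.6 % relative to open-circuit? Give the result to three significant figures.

R_L(min) ≈ 121 kΩ

Output resistance R_th = R_A‖R_B = (4.81 × 9.81)/14.62 = 3.228 kΩ.
The fractional drop is R_th/(R_th + R_L); requiring this ≤ 0.0260 gives R_L ≥ R_th(1/0.0260 − 1) = 3.228 × 37.46 = 121 kΩ.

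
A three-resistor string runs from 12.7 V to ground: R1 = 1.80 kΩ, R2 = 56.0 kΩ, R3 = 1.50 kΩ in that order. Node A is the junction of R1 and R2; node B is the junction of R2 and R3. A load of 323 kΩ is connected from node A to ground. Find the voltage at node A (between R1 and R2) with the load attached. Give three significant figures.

Below node A the series string R2+R3 = 57.50 kΩ sits in parallel with the 323 kΩ load: 48.81 kΩ.
V_A = 12.7 × 48.81/(1.80 + 48.81) = 12.2 V.

V ≈ 12.2 V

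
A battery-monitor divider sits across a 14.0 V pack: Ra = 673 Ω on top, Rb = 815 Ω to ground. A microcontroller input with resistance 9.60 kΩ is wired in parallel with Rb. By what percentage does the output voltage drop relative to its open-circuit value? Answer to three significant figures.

3.70 %

The divider's output (Thévenin) resistance is Ra‖Rb = 368.6 Ω.
Fractional drop under load = R_th/(R_th + R_L) = 368.6 / (368.6 + 9600) = 0.03698.
So the output falls by 3.70 %.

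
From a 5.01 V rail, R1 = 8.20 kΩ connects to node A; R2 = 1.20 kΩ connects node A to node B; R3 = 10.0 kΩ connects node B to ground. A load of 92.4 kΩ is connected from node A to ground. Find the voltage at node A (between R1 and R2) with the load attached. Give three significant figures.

V ≈ 2.75 V

Below node A the series string R2+R3 = 11.20 kΩ sits in parallel with the 92.4 kΩ load: 9.989 kΩ.
V_A = 5.01 × 9.989/(8.20 + 9.989) = 2.75 V.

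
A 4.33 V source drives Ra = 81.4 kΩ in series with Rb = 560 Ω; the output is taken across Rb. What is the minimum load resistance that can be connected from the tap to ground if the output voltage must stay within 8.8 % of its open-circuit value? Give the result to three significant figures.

Output resistance R_th = Ra‖Rb = (81400 × 560)/81960 = 556.2 Ω.
The fractional drop is R_th/(R_th + R_L); requiring this ≤ 0.0880 gives R_L ≥ R_th(1/0.0880 − 1) = 556.2 × 10.36 = 5.76 kΩ.

R_L(min) ≈ 5.76 kΩ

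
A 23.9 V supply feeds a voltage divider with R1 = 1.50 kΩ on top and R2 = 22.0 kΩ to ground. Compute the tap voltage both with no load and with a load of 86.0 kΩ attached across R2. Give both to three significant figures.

Open-circuit: V = 23.9 × 22.0/(1.50 + 22.0) = 22.4 V.
With the load, R2 becomes R2‖R_L = 17.52 kΩ, so V = 23.9 × 17.52/19.02 = 22.0 V.

Unloaded: 22.4 V; loaded: 22.0 V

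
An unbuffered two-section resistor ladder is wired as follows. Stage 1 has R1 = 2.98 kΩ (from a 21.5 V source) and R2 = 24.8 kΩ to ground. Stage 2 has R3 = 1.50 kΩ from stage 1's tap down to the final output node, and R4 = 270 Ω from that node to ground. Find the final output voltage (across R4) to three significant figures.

V_out ≈ 1.17 V

Stage 2 presents R3+R4 = 1770 Ω as a load on stage 1's tap.
Stage 1's lower leg becomes R2‖(R3+R4) = 1652 Ω, so V_mid = 21.5 × 1652/4632 = 7.668 V.
Stage 2 is itself unloaded: V_out = V_mid × R4/(R3+R4) = 7.668 × 270/1770 = 1.17 V.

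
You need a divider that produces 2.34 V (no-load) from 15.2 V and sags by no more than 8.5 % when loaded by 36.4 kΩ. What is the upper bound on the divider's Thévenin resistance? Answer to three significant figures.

Loading drop = R_th/(R_th + R_L) ≤ 0.0850, so R_th ≤ R_L · ε/(1−ε) = 36.4 kΩ × 0.0850/0.9150 = 3.38 kΩ.

R_th ≤ 3.38 kΩ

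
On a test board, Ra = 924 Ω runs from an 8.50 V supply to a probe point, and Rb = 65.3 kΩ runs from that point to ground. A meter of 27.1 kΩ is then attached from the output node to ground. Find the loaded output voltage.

The load sits in parallel with Rb: Rb‖R_L = (65300 × 27100) / (65300 + 27100) = 19150 Ω.
V_out = 8.50 × 19150 / (924 + 19150) = 8.50 × 19150/20080 = 8.11 V.
(Unloaded it would have been 8.38 V.)

V_out ≈ 8.11 V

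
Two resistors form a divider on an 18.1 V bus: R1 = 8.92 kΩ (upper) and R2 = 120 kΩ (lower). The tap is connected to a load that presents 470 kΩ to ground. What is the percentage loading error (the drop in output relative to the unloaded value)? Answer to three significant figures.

1.74 %

The divider's output (Thévenin) resistance is R1‖R2 = 8.303 kΩ.
Fractional drop under load = R_th/(R_th + R_L) = 8.303 / (8.303 + 470) = 0.01736.
So the output falls by 1.74 %.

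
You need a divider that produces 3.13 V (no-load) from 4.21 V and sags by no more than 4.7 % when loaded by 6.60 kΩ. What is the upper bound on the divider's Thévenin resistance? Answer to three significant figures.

R_th ≤ 325 Ω

Loading drop = R_th/(R_th + R_L) ≤ 0.0470, so R_th ≤ R_L · ε/(1−ε) = 6.60 kΩ × 0.0470/0.9530 = 325 Ω.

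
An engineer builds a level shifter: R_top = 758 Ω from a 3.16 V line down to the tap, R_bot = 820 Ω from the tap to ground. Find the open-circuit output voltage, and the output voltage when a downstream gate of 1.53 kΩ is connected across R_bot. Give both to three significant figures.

Open-circuit: V = 3.16 × 820/(758 + 820) = 1.64 V.
With the load, R_bot becomes R_bot‖R_L = 533.9 Ω, so V = 3.16 × 533.9/1292 = 1.31 V.

Unloaded: 1.64 V; loaded: 1.31 V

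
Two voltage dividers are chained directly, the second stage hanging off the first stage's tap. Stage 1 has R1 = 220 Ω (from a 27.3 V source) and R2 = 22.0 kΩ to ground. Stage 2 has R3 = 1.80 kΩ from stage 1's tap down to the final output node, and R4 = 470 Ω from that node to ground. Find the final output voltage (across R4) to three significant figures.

V_out ≈ 5.11 V

Stage 2 presents R3+R4 = 2270 Ω as a load on stage 1's tap.
Stage 1's lower leg becomes R2‖(R3+R4) = 2058 Ω, so V_mid = 27.3 × 2058/2278 = 24.66 V.
Stage 2 is itself unloaded: V_out = V_mid × R4/(R3+R4) = 24.66 × 470/2270 = 5.11 V.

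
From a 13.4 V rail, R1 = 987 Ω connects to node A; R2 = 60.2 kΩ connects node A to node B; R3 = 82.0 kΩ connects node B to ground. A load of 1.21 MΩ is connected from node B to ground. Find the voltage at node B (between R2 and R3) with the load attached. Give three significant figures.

At node B, R3 is in parallel with the load: R3‖R_L = 76800 Ω.
Below node A the resistance is R2 + (R3‖R_L) = 137000 Ω, so V_A = 13.4 × 137000/138000 = 13.30 V.
Then V_B = V_A × (R3‖R_L)/(R2 + R3‖R_L) = 13.30 × 76800/137000 = 7.46 V.

V ≈ 7.46 V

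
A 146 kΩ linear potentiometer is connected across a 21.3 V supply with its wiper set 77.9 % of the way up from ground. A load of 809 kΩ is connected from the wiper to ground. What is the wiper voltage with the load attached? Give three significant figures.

The wiper splits the pot into (1−α)R = 32.27 kΩ above and αR = 113.7 kΩ below.
Lower section ‖ load = 99.72 kΩ.
V_wiper = 21.3 × 99.72/(32.27 + 99.72) = 16.1 V.

V ≈ 16.1 V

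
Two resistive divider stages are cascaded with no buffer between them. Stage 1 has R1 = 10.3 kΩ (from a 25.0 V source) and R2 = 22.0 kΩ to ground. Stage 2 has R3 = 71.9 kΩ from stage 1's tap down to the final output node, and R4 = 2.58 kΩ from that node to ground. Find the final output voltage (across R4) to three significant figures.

Stage 2 presents R3+R4 = 74.48 kΩ as a load on stage 1's tap.
Stage 1's lower leg becomes R2‖(R3+R4) = 16.98 kΩ, so V_mid = 25.0 × 16.98/27.28 = 15.56 V.
Stage 2 is itself unloaded: V_out = V_mid × R4/(R3+R4) = 15.56 × 2.58/74.48 = 0.539 V.

V_out ≈ 0.539 V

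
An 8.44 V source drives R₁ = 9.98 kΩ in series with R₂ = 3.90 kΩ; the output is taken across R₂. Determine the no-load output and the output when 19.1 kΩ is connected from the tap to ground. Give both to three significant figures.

Open-circuit: V = 8.44 × 3.90/(9.98 + 3.90) = 2.37 V.
With the load, R₂ becomes R₂‖R_L = 3.239 kΩ, so V = 8.44 × 3.239/13.22 = 2.07 V.

Unloaded: 2.37 V; loaded: 2.07 V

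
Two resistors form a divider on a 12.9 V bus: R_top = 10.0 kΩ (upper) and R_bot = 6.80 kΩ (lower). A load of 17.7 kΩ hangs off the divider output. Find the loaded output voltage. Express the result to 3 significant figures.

The load sits in parallel with R_bot: R_bot‖R_L = (6.80 × 17.7) / (6.80 + 17.7) = 4.913 kΩ.
V_out = 12.9 × 4.913 / (10.0 + 4.913) = 12.9 × 4.913/14.91 = 4.25 V.
(Unloaded it would have been 5.22 V.)

V_out ≈ 4.25 V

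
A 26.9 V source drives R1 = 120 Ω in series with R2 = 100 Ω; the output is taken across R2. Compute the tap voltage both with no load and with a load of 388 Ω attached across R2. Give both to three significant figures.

Open-circuit: V = 26.9 × 100/(120 + 100) = 12.2 V.
With the load, R2 becomes R2‖R_L = 79.51 Ω, so V = 26.9 × 79.51/199.5 = 10.7 V.

Unloaded: 12.2 V; loaded: 10.7 V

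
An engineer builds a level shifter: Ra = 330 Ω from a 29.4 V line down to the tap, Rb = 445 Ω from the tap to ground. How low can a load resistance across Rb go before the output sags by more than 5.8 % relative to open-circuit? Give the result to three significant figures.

R_L(min) ≈ 3.08 kΩ

Output resistance R_th = Ra‖Rb = (330 × 445)/775.0 = 189.5 Ω.
The fractional drop is R_th/(R_th + R_L); requiring this ≤ 0.0580 gives R_L ≥ R_th(1/0.0580 − 1) = 189.5 × 16.24 = 3.08 kΩ.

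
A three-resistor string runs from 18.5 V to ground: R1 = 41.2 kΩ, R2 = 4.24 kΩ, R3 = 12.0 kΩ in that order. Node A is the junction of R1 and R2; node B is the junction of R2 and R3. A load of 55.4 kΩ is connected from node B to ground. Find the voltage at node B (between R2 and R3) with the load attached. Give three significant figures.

At node B, R3 is in parallel with the load: R3‖R_L = 9.864 kΩ.
Below node A the resistance is R2 + (R3‖R_L) = 14.10 kΩ, so V_A = 18.5 × 14.10/55.30 = 4.718 V.
Then V_B = V_A × (R3‖R_L)/(R2 + R3‖R_L) = 4.718 × 9.864/14.10 = 3.30 V.

V ≈ 3.30 V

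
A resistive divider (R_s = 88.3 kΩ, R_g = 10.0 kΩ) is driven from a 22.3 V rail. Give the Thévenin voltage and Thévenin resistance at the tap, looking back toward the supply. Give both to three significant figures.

V_th = 2.27 V, R_th = 8.98 kΩ

V_th is the open-circuit tap voltage: 22.3 × 10.0/(88.3 + 10.0) = 2.27 V.
With the supply zeroed, R_s and R_g appear in parallel from the tap: R_th = R_s‖R_g = (88.3 × 10.0)/98.30 = 8.98 kΩ.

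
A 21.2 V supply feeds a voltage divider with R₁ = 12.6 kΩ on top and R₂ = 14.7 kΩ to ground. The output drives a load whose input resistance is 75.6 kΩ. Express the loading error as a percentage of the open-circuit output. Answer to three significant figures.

8.24 %

The divider's output (Thévenin) resistance is R₁‖R₂ = 6.785 kΩ.
Fractional drop under load = R_th/(R_th + R_L) = 6.785 / (6.785 + 75.6) = 0.08235.
So the output falls by 8.24 %.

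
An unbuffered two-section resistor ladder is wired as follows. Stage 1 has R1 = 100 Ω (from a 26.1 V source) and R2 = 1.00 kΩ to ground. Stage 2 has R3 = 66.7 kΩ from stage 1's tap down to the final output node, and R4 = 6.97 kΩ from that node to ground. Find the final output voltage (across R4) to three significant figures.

V_out ≈ 2.24 V

Stage 2 presents R3+R4 = 73670 Ω as a load on stage 1's tap.
Stage 1's lower leg becomes R2‖(R3+R4) = 986.6 Ω, so V_mid = 26.1 × 986.6/1087 = 23.70 V.
Stage 2 is itself unloaded: V_out = V_mid × R4/(R3+R4) = 23.70 × 6970/73670 = 2.24 V.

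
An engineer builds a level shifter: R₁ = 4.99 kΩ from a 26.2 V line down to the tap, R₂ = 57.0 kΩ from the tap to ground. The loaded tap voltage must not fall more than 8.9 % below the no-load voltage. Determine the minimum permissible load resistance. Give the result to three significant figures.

R_L(min) ≈ 47.0 kΩ

Output resistance R_th = R₁‖R₂ = (4.99 × 57.0)/61.99 = 4.588 kΩ.
The fractional drop is R_th/(R_th + R_L); requiring this ≤ 0.0890 gives R_L ≥ R_th(1/0.0890 − 1) = 4.588 × 10.24 = 47.0 kΩ.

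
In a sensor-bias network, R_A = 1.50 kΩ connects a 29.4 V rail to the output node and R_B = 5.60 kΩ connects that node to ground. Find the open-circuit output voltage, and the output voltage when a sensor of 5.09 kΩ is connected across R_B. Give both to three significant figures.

Open-circuit: V = 29.4 × 5.60/(1.50 + 5.60) = 23.2 V.
With the load, R_B becomes R_B‖R_L = 2.666 kΩ, so V = 29.4 × 2.666/4.166 = 18.8 V.

Unloaded: 23.2 V; loaded: 18.8 V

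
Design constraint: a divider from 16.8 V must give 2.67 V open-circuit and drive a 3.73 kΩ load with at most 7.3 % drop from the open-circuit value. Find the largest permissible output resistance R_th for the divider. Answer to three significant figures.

R_th ≤ 294 Ω

Loading drop = R_th/(R_th + R_L) ≤ 0.0730, so R_th ≤ R_L · ε/(1−ε) = 3.73 kΩ × 0.0730/0.9270 = 294 Ω.
(Any R1, R2 with R2/(R1+R2) = 0.159 and R1‖R2 ≤ 294 Ω will meet the spec.)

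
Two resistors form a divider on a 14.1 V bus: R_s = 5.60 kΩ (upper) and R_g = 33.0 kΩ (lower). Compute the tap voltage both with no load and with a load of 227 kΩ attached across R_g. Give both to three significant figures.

Open-circuit: V = 14.1 × 33.0/(5.60 + 33.0) = 12.1 V.
With the load, R_g becomes R_g‖R_L = 28.81 kΩ, so V = 14.1 × 28.81/34.41 = 11.8 V.

Unloaded: 12.1 V; loaded: 11.8 V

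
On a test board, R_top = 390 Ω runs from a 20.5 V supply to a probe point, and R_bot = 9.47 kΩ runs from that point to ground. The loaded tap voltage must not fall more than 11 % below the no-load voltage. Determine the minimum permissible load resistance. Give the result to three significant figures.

R_L(min) ≈ 3.03 kΩ

Output resistance R_th = R_top‖R_bot = (390 × 9470)/9860 = 374.6 Ω.
The fractional drop is R_th/(R_th + R_L); requiring this ≤ 0.110 gives R_L ≥ R_th(1/0.110 − 1) = 374.6 × 8.091 = 3.03 kΩ.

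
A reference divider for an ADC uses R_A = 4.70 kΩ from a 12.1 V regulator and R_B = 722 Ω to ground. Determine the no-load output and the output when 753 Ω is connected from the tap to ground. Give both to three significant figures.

Open-circuit: V = 12.1 × 722/(4700 + 722) = 1.61 V.
With the load, R_B becomes R_B‖R_L = 368.6 Ω, so V = 12.1 × 368.6/5069 = 0.880 V.

Unloaded: 1.61 V; loaded: 0.880 V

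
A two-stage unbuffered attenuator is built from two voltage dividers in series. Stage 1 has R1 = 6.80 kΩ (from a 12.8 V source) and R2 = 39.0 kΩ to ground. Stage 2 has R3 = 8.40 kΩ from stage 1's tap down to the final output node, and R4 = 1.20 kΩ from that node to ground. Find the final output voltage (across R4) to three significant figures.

Stage 2 presents R3+R4 = 9.600 kΩ as a load on stage 1's tap.
Stage 1's lower leg becomes R2‖(R3+R4) = 7.704 kΩ, so V_mid = 12.8 × 7.704/14.50 = 6.799 V.
Stage 2 is itself unloaded: V_out = V_mid × R4/(R3+R4) = 6.799 × 1.20/9.600 = 0.850 V.

V_out ≈ 0.850 V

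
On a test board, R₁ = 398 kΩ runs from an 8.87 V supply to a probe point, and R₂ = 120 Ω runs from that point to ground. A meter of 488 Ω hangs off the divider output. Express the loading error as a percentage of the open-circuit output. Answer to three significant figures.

Unloaded V = 8.87 × 120/398100 = 0.002674 V.
Loaded: R₂‖R_L = 96.32 Ω, giving V = 8.87 × 96.32/398100 = 0.002146 V.
Drop = (0.002674 − 0.002146) / 0.002674 = 19.7 %.

19.7 %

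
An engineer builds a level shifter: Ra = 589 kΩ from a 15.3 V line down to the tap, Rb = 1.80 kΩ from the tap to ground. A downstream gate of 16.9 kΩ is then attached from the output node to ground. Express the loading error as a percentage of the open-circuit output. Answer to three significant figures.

9.60 %

The divider's output (Thévenin) resistance is Ra‖Rb = 1.795 kΩ.
Fractional drop under load = R_th/(R_th + R_L) = 1.795 / (1.795 + 16.9) = 0.09599.
So the output falls by 9.60 %.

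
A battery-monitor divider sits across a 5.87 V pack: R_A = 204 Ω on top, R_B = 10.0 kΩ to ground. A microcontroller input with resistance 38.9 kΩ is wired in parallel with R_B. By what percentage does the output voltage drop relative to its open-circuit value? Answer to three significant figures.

The divider's output (Thévenin) resistance is R_A‖R_B = 199.9 Ω.
Fractional drop under load = R_th/(R_th + R_L) = 199.9 / (199.9 + 38900) = 0.005113.
So the output falls by 0.511 %.

0.511 %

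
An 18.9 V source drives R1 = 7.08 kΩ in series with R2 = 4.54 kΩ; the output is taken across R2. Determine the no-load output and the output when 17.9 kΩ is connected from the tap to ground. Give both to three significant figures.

Unloaded: 7.38 V; loaded: 6.40 V

Open-circuit: V = 18.9 × 4.54/(7.08 + 4.54) = 7.38 V.
With the load, R2 becomes R2‖R_L = 3.621 kΩ, so V = 18.9 × 3.621/10.70 = 6.40 V.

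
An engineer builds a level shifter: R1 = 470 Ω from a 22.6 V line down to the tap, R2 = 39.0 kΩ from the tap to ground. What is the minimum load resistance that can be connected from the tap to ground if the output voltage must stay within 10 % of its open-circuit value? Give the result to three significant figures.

R_L(min) ≈ 4.18 kΩ

Output resistance R_th = R1‖R2 = (470 × 39000)/39470 = 464.4 Ω.
The fractional drop is R_th/(R_th + R_L); requiring this ≤ 0.100 gives R_L ≥ R_th(1/0.100 − 1) = 464.4 × 9.000 = 4.18 kΩ.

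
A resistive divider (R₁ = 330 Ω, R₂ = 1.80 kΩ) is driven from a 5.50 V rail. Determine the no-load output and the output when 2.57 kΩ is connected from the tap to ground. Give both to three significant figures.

Unloaded: 4.65 V; loaded: 4.19 V

Open-circuit: V = 5.50 × 1800/(330 + 1800) = 4.65 V.
With the load, R₂ becomes R₂‖R_L = 1059 Ω, so V = 5.50 × 1059/1389 = 4.19 V.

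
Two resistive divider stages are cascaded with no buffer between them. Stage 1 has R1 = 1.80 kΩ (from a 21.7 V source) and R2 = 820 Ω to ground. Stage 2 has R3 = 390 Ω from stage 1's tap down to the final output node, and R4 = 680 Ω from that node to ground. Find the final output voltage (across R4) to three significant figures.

Stage 2 presents R3+R4 = 1070 Ω as a load on stage 1's tap.
Stage 1's lower leg becomes R2‖(R3+R4) = 464.2 Ω, so V_mid = 21.7 × 464.2/2264 = 4.449 V.
Stage 2 is itself unloaded: V_out = V_mid × R4/(R3+R4) = 4.449 × 680/1070 = 2.83 V.

V_out ≈ 2.83 V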